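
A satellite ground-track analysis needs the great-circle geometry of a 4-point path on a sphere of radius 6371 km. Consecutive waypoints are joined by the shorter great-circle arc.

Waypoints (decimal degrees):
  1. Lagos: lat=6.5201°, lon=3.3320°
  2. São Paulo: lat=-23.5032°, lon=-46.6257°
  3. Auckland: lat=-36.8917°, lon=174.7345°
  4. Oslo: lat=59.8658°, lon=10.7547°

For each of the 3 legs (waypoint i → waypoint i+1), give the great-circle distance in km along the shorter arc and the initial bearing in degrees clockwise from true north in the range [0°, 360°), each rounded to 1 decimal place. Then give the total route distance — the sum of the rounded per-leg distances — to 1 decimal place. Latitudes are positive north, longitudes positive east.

Leg 1: dist=6366.6 km, bearing=236.6°
Leg 2: dist=12022.9 km, bearing=213.8°
Leg 3: dist=17216.9 km, bearing=341.0°
Total: 35606.4 km

Leg 1: φ1=0.1137972, φ2=-0.4102082, Δφ=-0.5240054, Δλ=-0.8719264 rad; a=sin²(Δφ/2)+cosφ1·cosφ2·sin²(Δλ/2)=0.2295607018; c=2·atan2(√a, √(1-a))=0.999314989; dist=6371·c=6366.636 ≈ 6366.6 km; running total=6366.6 km
Leg 1 bearing: y=sinΔλ·cosφ2=-0.70205634, x=cosφ1·sinφ2-sinφ1·cosφ2·cosΔλ=-0.46321404; θ=atan2(y, x)=-123.4167° <0 so +360° → 236.5833° ≈ 236.6°
Leg 2: φ1=-0.4102082, φ2=-0.6438816, Δφ=-0.2336734, Δλ=3.8634643 rad; a=sin²(Δφ/2)+cosφ1·cosφ2·sin²(Δλ/2)=0.6555411493; c=2·atan2(√a, √(1-a))=1.887127950; dist=6371·c=12022.892 ≈ 12022.9 km; running total=18389.5 km
Leg 2 bearing: y=sinΔλ·cosφ2=-0.52848161, x=cosφ1·sinφ2-sinφ1·cosφ2·cosΔλ=-0.78989556; θ=atan2(y, x)=-146.2154° <0 so +360° → 213.7846° ≈ 213.8°
Leg 3: φ1=-0.6438816, φ2=1.0448553, Δφ=1.6887370, Δλ=-2.8619874 rad; a=sin²(Δφ/2)+cosφ1·cosφ2·sin²(Δλ/2)=0.9525443219; c=2·atan2(√a, √(1-a))=2.702384466; dist=6371·c=17216.891 ≈ 17216.9 km; running total=35606.4 km
Leg 3 bearing: y=sinΔλ·cosφ2=-0.13854754, x=cosφ1·sinφ2-sinφ1·cosφ2·cosΔλ=0.40201881; θ=atan2(y, x)=-19.0155° <0 so +360° → 340.9845° ≈ 341.0°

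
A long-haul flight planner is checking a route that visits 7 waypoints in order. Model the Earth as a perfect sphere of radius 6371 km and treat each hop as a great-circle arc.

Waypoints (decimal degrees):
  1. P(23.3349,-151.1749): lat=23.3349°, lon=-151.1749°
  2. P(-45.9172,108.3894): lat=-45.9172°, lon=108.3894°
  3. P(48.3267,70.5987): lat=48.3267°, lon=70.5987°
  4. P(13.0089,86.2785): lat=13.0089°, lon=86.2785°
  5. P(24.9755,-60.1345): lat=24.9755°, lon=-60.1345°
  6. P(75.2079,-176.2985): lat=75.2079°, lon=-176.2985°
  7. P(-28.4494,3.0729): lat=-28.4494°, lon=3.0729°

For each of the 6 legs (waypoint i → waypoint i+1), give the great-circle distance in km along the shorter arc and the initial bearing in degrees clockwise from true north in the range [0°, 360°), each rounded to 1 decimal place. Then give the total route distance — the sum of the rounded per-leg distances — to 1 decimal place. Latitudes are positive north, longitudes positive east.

Leg 1: dist=12631.0 km, bearing=228.3°
Leg 2: dist=11102.5 km, bearing=335.6°
Leg 3: dist=4185.5 km, bearing=154.5°
Leg 4: dist=14438.2 km, bearing=319.2°
Leg 5: dist=8025.0 km, bearing=346.1°
Leg 6: dist=14815.7 km, bearing=0.8°
Total: 65197.9 km

Leg 1: φ1=0.4072708, φ2=-0.8014063, Δφ=-1.2086772, Δλ=4.5302517 rad; a=sin²(Δφ/2)+cosφ1·cosφ2·sin²(Δλ/2)=0.7001209291; c=2·atan2(√a, √(1-a))=1.982577077; dist=6371·c=12630.999 ≈ 12631.0 km; running total=12631.0 km
Leg 1 bearing: y=sinΔλ·cosφ2=-0.68418952, x=cosφ1·sinφ2-sinφ1·cosφ2·cosΔλ=-0.60966479; θ=atan2(y, x)=-131.7035° <0 so +360° → 228.2965° ≈ 228.3°
Leg 2: φ1=-0.8014063, φ2=0.8434600, Δφ=1.6448664, Δλ=-0.6595721 rad; a=sin²(Δφ/2)+cosφ1·cosφ2·sin²(Δλ/2)=0.5855107632; c=2·atan2(√a, √(1-a))=1.742662704; dist=6371·c=11102.504 ≈ 11102.5 km; running total=23733.5 km
Leg 2 bearing: y=sinΔλ·cosφ2=-0.40742580, x=cosφ1·sinφ2-sinφ1·cosφ2·cosΔλ=0.89708185; θ=atan2(y, x)=-24.4260° <0 so +360° → 335.5740° ≈ 335.6°
Leg 3: φ1=0.8434600, φ2=0.2270481, Δφ=-0.6164119, Δλ=0.2736641 rad; a=sin²(Δφ/2)+cosφ1·cosφ2·sin²(Δλ/2)=0.1040745867; c=2·atan2(√a, √(1-a))=0.656962664; dist=6371·c=4185.509 ≈ 4185.5 km; running total=27919.0 km
Leg 3 bearing: y=sinΔλ·cosφ2=0.26332481, x=cosφ1·sinφ2-sinφ1·cosφ2·cosΔλ=-0.55102842; θ=atan2(y, x)=154.4579° ≈ 154.5°
Leg 4: φ1=0.2270481, φ2=0.4359047, Δφ=0.2088566, Δλ=-2.5553889 rad; a=sin²(Δφ/2)+cosφ1·cosφ2·sin²(Δλ/2)=0.8203606726; c=2·atan2(√a, √(1-a))=2.266233753; dist=6371·c=14438.175 ≈ 14438.2 km; running total=42357.2 km
Leg 4 bearing: y=sinΔλ·cosφ2=-0.50147171, x=cosφ1·sinφ2-sinφ1·cosφ2·cosΔλ=0.58137964; θ=atan2(y, x)=-40.7796° <0 so +360° → 319.2204° ≈ 319.2°
Leg 5: φ1=0.4359047, φ2=1.3126255, Δφ=0.8767208, Δλ=-2.0274443 rad; a=sin²(Δφ/2)+cosφ1·cosφ2·sin²(Δλ/2)=0.3469066360; c=2·atan2(√a, √(1-a))=1.259611547; dist=6371·c=8024.985 ≈ 8025.0 km; running total=50382.2 km
Leg 5 bearing: y=sinΔλ·cosφ2=-0.22915201, x=cosφ1·sinφ2-sinφ1·cosφ2·cosΔλ=0.92398000; θ=atan2(y, x)=-13.9286° <0 so +360° → 346.0714° ≈ 346.1°
Leg 6: φ1=1.3126255, φ2=-0.4965357, Δφ=-1.8091612, Δλ=3.1306215 rad; a=sin²(Δφ/2)+cosφ1·cosφ2·sin²(Δλ/2)=0.8425307085; c=2·atan2(√a, √(1-a))=2.325484330; dist=6371·c=14815.661 ≈ 14815.7 km; running total=65197.9 km
Leg 6 bearing: y=sinΔλ·cosφ2=0.00964605, x=cosφ1·sinφ2-sinφ1·cosφ2·cosΔλ=0.72842145; θ=atan2(y, x)=0.7587° ≈ 0.8°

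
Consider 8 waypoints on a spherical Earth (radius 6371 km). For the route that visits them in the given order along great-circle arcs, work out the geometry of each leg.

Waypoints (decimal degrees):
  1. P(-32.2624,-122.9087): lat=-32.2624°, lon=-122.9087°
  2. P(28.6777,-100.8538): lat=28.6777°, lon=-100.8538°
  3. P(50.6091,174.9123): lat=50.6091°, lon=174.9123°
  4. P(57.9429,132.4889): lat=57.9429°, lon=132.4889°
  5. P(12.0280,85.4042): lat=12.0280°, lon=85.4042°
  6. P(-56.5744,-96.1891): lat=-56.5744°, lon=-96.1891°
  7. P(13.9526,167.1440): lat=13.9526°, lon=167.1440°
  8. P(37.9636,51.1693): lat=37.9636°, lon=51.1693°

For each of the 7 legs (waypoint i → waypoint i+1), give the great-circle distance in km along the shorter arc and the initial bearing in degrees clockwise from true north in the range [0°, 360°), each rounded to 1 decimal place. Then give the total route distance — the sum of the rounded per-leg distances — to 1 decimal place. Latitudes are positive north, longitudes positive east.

Leg 1: φ1=-0.5630851, φ2=0.5005203, Δφ=1.0636054, Δλ=0.3849306 rad; a=sin²(Δφ/2)+cosφ1·cosφ2·sin²(Δλ/2)=0.2842819924; c=2·atan2(√a, √(1-a))=1.124712373; dist=6371·c=7165.543 ≈ 7165.5 km; running total=7165.5 km
Leg 1 bearing: y=sinΔλ·cosφ2=0.32943401, x=cosφ1·sinφ2-sinφ1·cosφ2·cosΔλ=0.83984296; θ=atan2(y, x)=21.4179° ≈ 21.4°
Leg 2: φ1=0.5005203, φ2=0.8832954, Δφ=0.3827751, Δλ=4.8130264 rad; a=sin²(Δφ/2)+cosφ1·cosφ2·sin²(Δλ/2)=0.2865970208; c=2·atan2(√a, √(1-a))=1.129838397; dist=6371·c=7198.200 ≈ 7198.2 km; running total=14363.7 km
Leg 2 bearing: y=sinΔλ·cosφ2=-0.63139687, x=cosφ1·sinφ2-sinφ1·cosφ2·cosΔλ=0.64743700; θ=atan2(y, x)=-44.2814° <0 so +360° → 315.7186° ≈ 315.7°
Leg 3: φ1=0.8832954, φ2=1.0112944, Δφ=0.1279990, Δλ=-0.7404280 rad; a=sin²(Δφ/2)+cosφ1·cosφ2·sin²(Δλ/2)=0.0481843928; c=2·atan2(√a, √(1-a))=0.442623230; dist=6371·c=2819.953 ≈ 2820.0 km; running total=17183.7 km
Leg 3 bearing: y=sinΔλ·cosφ2=-0.35805558, x=cosφ1·sinφ2-sinφ1·cosφ2·cosΔλ=0.23504645; θ=atan2(y, x)=-56.7170° <0 so +360° → 303.2830° ≈ 303.3°
Leg 4: φ1=1.0112944, φ2=0.2099282, Δφ=-0.8013662, Δλ=-0.8217830 rad; a=sin²(Δφ/2)+cosφ1·cosφ2·sin²(Δλ/2)=0.2349569874; c=2·atan2(√a, √(1-a))=1.012094313; dist=6371·c=6448.053 ≈ 6448.1 km; running total=23631.8 km
Leg 4 bearing: y=sinΔλ·cosφ2=-0.71628275, x=cosφ1·sinφ2-sinφ1·cosφ2·cosΔλ=-0.45381475; θ=atan2(y, x)=-122.3571° <0 so +360° → 237.6429° ≈ 237.6°
Leg 5: φ1=0.2099282, φ2=-0.9874096, Δφ=-1.1973378, Δλ=-3.1694010 rad; a=sin²(Δφ/2)+cosφ1·cosφ2·sin²(Δλ/2)=0.8562371485; c=2·atan2(√a, √(1-a))=2.363814409; dist=6371·c=15059.862 ≈ 15059.9 km; running total=38691.7 km
Leg 5 bearing: y=sinΔλ·cosφ2=0.01531635, x=cosφ1·sinφ2-sinφ1·cosφ2·cosΔλ=-0.70153103; θ=atan2(y, x)=178.7493° ≈ 178.7°
Leg 6: φ1=-0.9874096, φ2=0.2435188, Δφ=1.2309284, Δλ=4.5960296 rad; a=sin²(Δφ/2)+cosφ1·cosφ2·sin²(Δλ/2)=0.6316519988; c=2·atan2(√a, √(1-a))=1.837241788; dist=6371·c=11705.067 ≈ 11705.1 km; running total=50396.8 km
Leg 6 bearing: y=sinΔλ·cosφ2=-0.96393293, x=cosφ1·sinφ2-sinφ1·cosφ2·cosΔλ=0.03878544; θ=atan2(y, x)=-87.6959° <0 so +360° → 272.3041° ≈ 272.3°
Leg 7: φ1=0.2435188, φ2=0.6625898, Δφ=0.4190710, Δλ=-2.0241404 rad; a=sin²(Δφ/2)+cosφ1·cosφ2·sin²(Δλ/2)=0.5933923755; c=2·atan2(√a, √(1-a))=1.758684600; dist=6371·c=11204.580 ≈ 11204.6 km; running total=61601.4 km
Leg 7 bearing: y=sinΔλ·cosφ2=-0.70876332, x=cosφ1·sinφ2-sinφ1·cosφ2·cosΔλ=0.68026908; θ=atan2(y, x)=-46.1752° <0 so +360° → 313.8248° ≈ 313.8°

Leg 1: dist=7165.5 km, bearing=21.4°
Leg 2: dist=7198.2 km, bearing=315.7°
Leg 3: dist=2820.0 km, bearing=303.3°
Leg 4: dist=6448.1 km, bearing=237.6°
Leg 5: dist=15059.9 km, bearing=178.7°
Leg 6: dist=11705.1 km, bearing=272.3°
Leg 7: dist=11204.6 km, bearing=313.8°
Total: 61601.4 km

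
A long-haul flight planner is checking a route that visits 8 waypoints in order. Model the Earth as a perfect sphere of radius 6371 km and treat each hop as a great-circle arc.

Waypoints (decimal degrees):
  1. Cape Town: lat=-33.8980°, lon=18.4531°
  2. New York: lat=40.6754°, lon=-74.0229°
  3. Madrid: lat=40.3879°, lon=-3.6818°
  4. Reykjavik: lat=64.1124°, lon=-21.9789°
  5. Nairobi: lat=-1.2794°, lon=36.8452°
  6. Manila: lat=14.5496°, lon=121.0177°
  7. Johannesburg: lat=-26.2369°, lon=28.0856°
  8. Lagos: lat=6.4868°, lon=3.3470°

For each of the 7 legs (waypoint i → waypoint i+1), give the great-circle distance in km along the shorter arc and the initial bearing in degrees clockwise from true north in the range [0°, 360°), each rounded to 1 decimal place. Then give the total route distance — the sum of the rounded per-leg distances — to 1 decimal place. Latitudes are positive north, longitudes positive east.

Leg 1: dist=12564.8 km, bearing=304.6°
Leg 2: dist=5774.1 km, bearing=65.7°
Leg 3: dist=2892.8 km, bearing=341.8°
Leg 4: dist=8686.5 km, bearing=119.1°
Leg 5: dist=9416.5 km, bearing=75.3°
Leg 6: dist=11002.1 km, bearing=245.1°
Leg 7: dist=4512.3 km, bearing=320.3°
Total: 54849.1 km

Leg 1: φ1=-0.5916317, φ2=0.7099197, Δφ=1.3015514, Δλ=-1.6140107 rad; a=sin²(Δφ/2)+cosφ1·cosφ2·sin²(Δλ/2)=0.6953497694; c=2·atan2(√a, √(1-a))=1.972187737; dist=6371·c=12564.808 ≈ 12564.8 km; running total=12564.8 km
Leg 1 bearing: y=sinΔλ·cosφ2=-0.75770619, x=cosφ1·sinφ2-sinφ1·cosφ2·cosΔλ=0.52271904; θ=atan2(y, x)=-55.3994° <0 so +360° → 304.6006° ≈ 304.6°
Leg 2: φ1=0.7099197, φ2=0.7049018, Δφ=-0.0050178, Δλ=1.2276838 rad; a=sin²(Δφ/2)+cosφ1·cosφ2·sin²(Δλ/2)=0.1916699128; c=2·atan2(√a, √(1-a))=0.906303215; dist=6371·c=5774.058 ≈ 5774.1 km; running total=18338.9 km
Leg 2 bearing: y=sinΔλ·cosφ2=0.71727873, x=cosφ1·sinφ2-sinφ1·cosφ2·cosΔλ=0.32440940; θ=atan2(y, x)=65.6638° ≈ 65.7°
Leg 3: φ1=0.7049018, φ2=1.1189725, Δφ=0.4140706, Δλ=-0.3193446 rad; a=sin²(Δφ/2)+cosφ1·cosφ2·sin²(Δλ/2)=0.0506613894; c=2·atan2(√a, √(1-a))=0.454052031; dist=6371·c=2892.765 ≈ 2892.8 km; running total=21231.7 km
Leg 3 bearing: y=sinΔλ·cosφ2=-0.13707035, x=cosφ1·sinφ2-sinφ1·cosφ2·cosΔλ=0.41664250; θ=atan2(y, x)=-18.2106° <0 so +360° → 341.7894° ≈ 341.8°
Leg 4: φ1=1.1189725, φ2=-0.0223297, Δφ=-1.1413022, Δλ=1.0266742 rad; a=sin²(Δφ/2)+cosφ1·cosφ2·sin²(Δλ/2)=0.3970632590; c=2·atan2(√a, √(1-a))=1.363440100; dist=6371·c=8686.477 ≈ 8686.5 km; running total=29918.2 km
Leg 4 bearing: y=sinΔλ·cosφ2=0.85536878, x=cosφ1·sinφ2-sinφ1·cosφ2·cosΔλ=-0.47535287; θ=atan2(y, x)=119.0622° ≈ 119.1°
Leg 5: φ1=-0.0223297, φ2=0.2539384, Δφ=0.2762682, Δλ=1.4690873 rad; a=sin²(Δφ/2)+cosφ1·cosφ2·sin²(Δλ/2)=0.4536780046; c=2·atan2(√a, √(1-a))=1.478019296; dist=6371·c=9416.461 ≈ 9416.5 km; running total=39334.7 km
Leg 5 bearing: y=sinΔλ·cosφ2=0.96292835, x=cosφ1·sinφ2-sinφ1·cosφ2·cosΔλ=0.25334972; θ=atan2(y, x)=75.2594° ≈ 75.3°
Leg 6: φ1=0.2539384, φ2=-0.4579203, Δφ=-0.7118587, Δλ=-1.6219711 rad; a=sin²(Δφ/2)+cosφ1·cosφ2·sin²(Δλ/2)=0.5777351848; c=2·atan2(√a, √(1-a))=1.726899922; dist=6371·c=11002.079 ≈ 11002.1 km; running total=50336.8 km
Leg 6 bearing: y=sinΔλ·cosφ2=-0.89579957, x=cosφ1·sinφ2-sinφ1·cosφ2·cosΔλ=-0.41637974; θ=atan2(y, x)=-114.9296° <0 so +360° → 245.0704° ≈ 245.1°
Leg 7: φ1=-0.4579203, φ2=0.1132160, Δφ=0.5711363, Δλ=-0.4317700 rad; a=sin²(Δφ/2)+cosφ1·cosφ2·sin²(Δλ/2)=0.1202521076; c=2·atan2(√a, √(1-a))=0.708258668; dist=6371·c=4512.316 ≈ 4512.3 km; running total=54849.1 km
Leg 7 bearing: y=sinΔλ·cosφ2=-0.41579990, x=cosφ1·sinφ2-sinφ1·cosφ2·cosΔλ=0.50027652; θ=atan2(y, x)=-39.7313° <0 so +360° → 320.2687° ≈ 320.3°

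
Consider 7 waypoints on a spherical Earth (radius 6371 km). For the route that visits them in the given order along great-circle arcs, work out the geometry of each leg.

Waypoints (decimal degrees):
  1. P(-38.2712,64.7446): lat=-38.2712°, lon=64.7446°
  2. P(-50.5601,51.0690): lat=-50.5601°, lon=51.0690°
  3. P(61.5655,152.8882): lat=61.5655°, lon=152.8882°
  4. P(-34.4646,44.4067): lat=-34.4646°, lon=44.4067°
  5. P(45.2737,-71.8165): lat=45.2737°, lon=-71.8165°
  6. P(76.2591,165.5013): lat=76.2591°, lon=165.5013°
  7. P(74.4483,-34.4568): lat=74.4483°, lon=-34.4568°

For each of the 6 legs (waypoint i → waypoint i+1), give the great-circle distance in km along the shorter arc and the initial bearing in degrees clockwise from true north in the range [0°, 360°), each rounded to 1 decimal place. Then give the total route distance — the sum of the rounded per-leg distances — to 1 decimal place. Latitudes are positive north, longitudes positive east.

Leg 1: φ1=-0.6679584, φ2=-0.8824402, Δφ=-0.2144818, Δλ=-0.2386842 rad; a=sin²(Δφ/2)+cosφ1·cosφ2·sin²(Δλ/2)=0.0185262749; c=2·atan2(√a, √(1-a))=0.273070149; dist=6371·c=1739.730 ≈ 1739.7 km; running total=1739.7 km
Leg 1 bearing: y=sinΔλ·cosφ2=-0.15019296, x=cosφ1·sinφ2-sinφ1·cosφ2·cosΔλ=-0.22399617; θ=atan2(y, x)=-146.1575° <0 so +360° → 213.8425° ≈ 213.8°
Leg 2: φ1=-0.8824402, φ2=1.0745207, Δφ=1.9569609, Δλ=1.7770803 rad; a=sin²(Δφ/2)+cosφ1·cosφ2·sin²(Δλ/2)=0.8705400036; c=2·atan2(√a, √(1-a))=2.405473810; dist=6371·c=15325.274 ≈ 15325.3 km; running total=17065.0 km
Leg 2 bearing: y=sinΔλ·cosφ2=0.46605876, x=cosφ1·sinφ2-sinφ1·cosφ2·cosΔλ=0.48331113; θ=atan2(y, x)=43.9589° ≈ 44.0°
Leg 3: φ1=1.0745207, φ2=-0.6015207, Δφ=-1.6760414, Δλ=-1.8933594 rad; a=sin²(Δφ/2)+cosφ1·cosφ2·sin²(Δλ/2)=0.8110373473; c=2·atan2(√a, √(1-a))=2.242186066; dist=6371·c=14284.967 ≈ 14285.0 km; running total=31350.0 km
Leg 3 bearing: y=sinΔλ·cosφ2=-0.78195451, x=cosφ1·sinφ2-sinφ1·cosφ2·cosΔλ=-0.03962603; θ=atan2(y, x)=-92.9010° <0 so +360° → 267.0990° ≈ 267.1°
Leg 4: φ1=-0.6015207, φ2=0.7901751, Δφ=1.3916959, Δλ=-2.0284775 rad; a=sin²(Δφ/2)+cosφ1·cosφ2·sin²(Δλ/2)=0.8292146997; c=2·atan2(√a, √(1-a))=2.289526396; dist=6371·c=14586.573 ≈ 14586.6 km; running total=45936.6 km
Leg 4 bearing: y=sinΔλ·cosφ2=-0.63129361, x=cosφ1·sinφ2-sinφ1·cosφ2·cosΔλ=0.40980374; θ=atan2(y, x)=-57.0104° <0 so +360° → 302.9896° ≈ 303.0°
Leg 5: φ1=0.7901751, φ2=1.3309724, Δφ=0.5407973, Δλ=4.1419770 rad; a=sin²(Δφ/2)+cosφ1·cosφ2·sin²(Δλ/2)=0.2000590679; c=2·atan2(√a, √(1-a))=0.927442879; dist=6371·c=5908.739 ≈ 5908.7 km; running total=51845.3 km
Leg 5 bearing: y=sinΔλ·cosφ2=-0.19992527, x=cosφ1·sinφ2-sinφ1·cosφ2·cosΔλ=0.77470745; θ=atan2(y, x)=-14.4703° <0 so +360° → 345.5297° ≈ 345.5°
Leg 6: φ1=1.3309724, φ2=1.2993680, Δφ=-0.0316044, Δλ=-3.4899272 rad; a=sin²(Δφ/2)+cosφ1·cosφ2·sin²(Δλ/2)=0.0620214109; c=2·atan2(√a, √(1-a))=0.503379825; dist=6371·c=3207.033 ≈ 3207.0 km; running total=55052.3 km
Leg 6 bearing: y=sinΔλ·cosφ2=0.09151400, x=cosφ1·sinφ2-sinφ1·cosφ2·cosΔλ=0.47362877; θ=atan2(y, x)=10.9359° ≈ 10.9°

Leg 1: dist=1739.7 km, bearing=213.8°
Leg 2: dist=15325.3 km, bearing=44.0°
Leg 3: dist=14285.0 km, bearing=267.1°
Leg 4: dist=14586.6 km, bearing=303.0°
Leg 5: dist=5908.7 km, bearing=345.5°
Leg 6: dist=3207.0 km, bearing=10.9°
Total: 55052.3 km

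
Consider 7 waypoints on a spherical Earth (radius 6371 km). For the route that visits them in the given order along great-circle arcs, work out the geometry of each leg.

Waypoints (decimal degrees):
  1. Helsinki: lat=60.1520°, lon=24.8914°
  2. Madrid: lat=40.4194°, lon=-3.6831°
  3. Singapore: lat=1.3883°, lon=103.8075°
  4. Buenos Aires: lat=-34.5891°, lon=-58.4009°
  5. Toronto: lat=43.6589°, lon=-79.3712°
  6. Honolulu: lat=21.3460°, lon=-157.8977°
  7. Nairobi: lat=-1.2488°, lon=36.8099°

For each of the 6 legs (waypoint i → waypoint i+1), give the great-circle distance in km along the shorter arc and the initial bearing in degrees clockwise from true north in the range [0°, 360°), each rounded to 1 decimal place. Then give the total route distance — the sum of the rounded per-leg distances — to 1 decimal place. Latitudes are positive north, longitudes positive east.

Leg 1: dist=2943.9 km, bearing=234.8°
Leg 2: dist=11375.3 km, bearing=77.4°
Leg 3: dist=15887.8 km, bearing=204.6°
Leg 4: dist=8956.5 km, bearing=344.8°
Leg 5: dist=7487.4 km, bearing=278.4°
Leg 6: dist=17270.0 km, bearing=322.6°
Total: 63920.9 km

Leg 1: φ1=1.0498505, φ2=0.7054516, Δφ=-0.3443988, Δλ=-0.4987191 rad; a=sin²(Δφ/2)+cosφ1·cosφ2·sin²(Δλ/2)=0.0524370292; c=2·atan2(√a, √(1-a))=0.462082706; dist=6371·c=2943.929 ≈ 2943.9 km; running total=2943.9 km
Leg 1 bearing: y=sinΔλ·cosφ2=-0.36413959, x=cosφ1·sinφ2-sinφ1·cosφ2·cosΔλ=-0.25720013; θ=atan2(y, x)=-125.2344° <0 so +360° → 234.7656° ≈ 234.8°
Leg 2: φ1=0.7054516, φ2=0.0242304, Δφ=-0.6812212, Δλ=1.8760649 rad; a=sin²(Δφ/2)+cosφ1·cosφ2·sin²(Δλ/2)=0.6065188867; c=2·atan2(√a, √(1-a))=1.785479385; dist=6371·c=11375.289 ≈ 11375.3 km; running total=14319.2 km
Leg 2 bearing: y=sinΔλ·cosφ2=0.95348630, x=cosφ1·sinφ2-sinφ1·cosφ2·cosΔλ=0.21325754; θ=atan2(y, x)=77.3927° ≈ 77.4°
Leg 3: φ1=0.0242304, φ2=-0.6036937, Δφ=-0.6279241, Δλ=-2.8310707 rad; a=sin²(Δφ/2)+cosφ1·cosφ2·sin²(Δλ/2)=0.8986979520; c=2·atan2(√a, √(1-a))=2.493763857; dist=6371·c=15887.770 ≈ 15887.8 km; running total=30207.0 km
Leg 3 bearing: y=sinΔλ·cosφ2=-0.25154702, x=cosφ1·sinφ2-sinφ1·cosφ2·cosΔλ=-0.54852882; θ=atan2(y, x)=-155.3645° <0 so +360° → 204.6355° ≈ 204.6°
Leg 4: φ1=-0.6036937, φ2=0.7619916, Δφ=1.3656852, Δλ=-0.3660008 rad; a=sin²(Δφ/2)+cosφ1·cosφ2·sin²(Δλ/2)=0.4178860548; c=2·atan2(√a, √(1-a))=1.405821104; dist=6371·c=8956.486 ≈ 8956.5 km; running total=39163.5 km
Leg 4 bearing: y=sinΔλ·cosφ2=-0.25891565, x=cosφ1·sinφ2-sinφ1·cosφ2·cosΔλ=0.95183606; θ=atan2(y, x)=-15.2172° <0 so +360° → 344.7828° ≈ 344.8°
Leg 5: φ1=0.7619916, φ2=0.3725580, Δφ=-0.3894336, Δλ=-1.3705460 rad; a=sin²(Δφ/2)+cosφ1·cosφ2·sin²(Δλ/2)=0.3073365319; c=2·atan2(√a, √(1-a))=1.175234236; dist=6371·c=7487.417 ≈ 7487.4 km; running total=46650.9 km
Leg 5 bearing: y=sinΔλ·cosφ2=-0.91278696, x=cosφ1·sinφ2-sinφ1·cosφ2·cosΔλ=0.13543676; θ=atan2(y, x)=-81.5602° <0 so +360° → 278.4398° ≈ 278.4°
Leg 6: φ1=0.3725580, φ2=-0.0217957, Δφ=-0.3943537, Δλ=3.3982887 rad; a=sin²(Δφ/2)+cosφ1·cosφ2·sin²(Δλ/2)=0.9543000717; c=2·atan2(√a, √(1-a))=2.710716465; dist=6371·c=17269.975 ≈ 17270.0 km; running total=63920.9 km
Leg 6 bearing: y=sinΔλ·cosφ2=-0.25382594, x=cosφ1·sinφ2-sinφ1·cosφ2·cosΔλ=0.33168987; θ=atan2(y, x)=-37.4251° <0 so +360° → 322.5749° ≈ 322.6°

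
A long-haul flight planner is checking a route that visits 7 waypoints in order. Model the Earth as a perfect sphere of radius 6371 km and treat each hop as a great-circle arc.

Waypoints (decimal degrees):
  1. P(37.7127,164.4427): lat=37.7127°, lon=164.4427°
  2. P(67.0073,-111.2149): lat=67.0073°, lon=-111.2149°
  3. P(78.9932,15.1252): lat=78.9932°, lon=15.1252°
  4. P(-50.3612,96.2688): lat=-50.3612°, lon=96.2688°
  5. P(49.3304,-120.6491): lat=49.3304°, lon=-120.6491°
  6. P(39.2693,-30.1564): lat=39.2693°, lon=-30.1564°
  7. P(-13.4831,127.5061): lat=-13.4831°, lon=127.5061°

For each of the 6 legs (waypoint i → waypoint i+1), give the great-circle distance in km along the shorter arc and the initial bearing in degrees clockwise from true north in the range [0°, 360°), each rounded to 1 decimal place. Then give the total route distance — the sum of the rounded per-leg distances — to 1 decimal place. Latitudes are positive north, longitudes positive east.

Leg 1: dist=5958.9 km, bearing=28.9°
Leg 2: dist=3419.0 km, bearing=17.5°
Leg 3: dist=15288.2 km, bearing=111.1°
Leg 4: dist=17392.7 km, bearing=78.1°
Leg 5: dist=6848.7 km, bearing=61.7°
Leg 6: dist=16407.7 km, bearing=43.5°
Total: 65315.2 km

Leg 1: φ1=0.6582108, φ2=1.1694980, Δφ=0.5112872, Δλ=-4.8111327 rad; a=sin²(Δφ/2)+cosφ1·cosφ2·sin²(Δλ/2)=0.2032156418; c=2·atan2(√a, √(1-a))=0.935310318; dist=6371·c=5958.862 ≈ 5958.9 km; running total=5958.9 km
Leg 1 bearing: y=sinΔλ·cosφ2=0.38871108, x=cosφ1·sinφ2-sinφ1·cosφ2·cosΔλ=0.70468424; θ=atan2(y, x)=28.8816° ≈ 28.9°
Leg 2: φ1=1.1694980, φ2=1.3786914, Δφ=0.2091934, Δλ=2.2050507 rad; a=sin²(Δφ/2)+cosφ1·cosφ2·sin²(Δλ/2)=0.0702863518; c=2·atan2(√a, √(1-a))=0.536647896; dist=6371·c=3418.984 ≈ 3419.0 km; running total=9377.9 km
Leg 2 bearing: y=sinΔλ·cosφ2=0.15379311, x=cosφ1·sinφ2-sinφ1·cosφ2·cosΔλ=0.48757810; θ=atan2(y, x)=17.5064° ≈ 17.5°
Leg 3: φ1=1.3786914, φ2=-0.8789688, Δφ=-2.2576602, Δλ=1.4162230 rad; a=sin²(Δφ/2)+cosφ1·cosφ2·sin²(Δλ/2)=0.8685816192; c=2·atan2(√a, √(1-a))=2.399658850; dist=6371·c=15288.227 ≈ 15288.2 km; running total=24666.1 km
Leg 3 bearing: y=sinΔλ·cosφ2=0.63033960, x=cosφ1·sinφ2-sinφ1·cosφ2·cosΔλ=-0.24343860; θ=atan2(y, x)=111.1167° ≈ 111.1°
Leg 4: φ1=-0.8789688, φ2=0.8609779, Δφ=1.7399467, Δλ=-3.7859316 rad; a=sin²(Δφ/2)+cosφ1·cosφ2·sin²(Δλ/2)=0.9582398673; c=2·atan2(√a, √(1-a))=2.729987306; dist=6371·c=17392.749 ≈ 17392.7 km; running total=42058.8 km
Leg 4 bearing: y=sinΔλ·cosφ2=0.39145429, x=cosφ1·sinφ2-sinφ1·cosφ2·cosΔλ=0.08263434; θ=atan2(y, x)=78.0801° ≈ 78.1°
Leg 5: φ1=0.8609779, φ2=0.6853786, Δφ=-0.1755993, Δλ=1.5793956 rad; a=sin²(Δφ/2)+cosφ1·cosφ2·sin²(Δλ/2)=0.2621231079; c=2·atan2(√a, √(1-a))=1.074975510; dist=6371·c=6848.669 ≈ 6848.7 km; running total=48907.5 km
Leg 5 bearing: y=sinΔλ·cosφ2=0.77415085, x=cosφ1·sinφ2-sinφ1·cosφ2·cosΔλ=0.41755095; θ=atan2(y, x)=61.6591° ≈ 61.7°
Leg 6: φ1=0.6853786, φ2=-0.2353245, Δφ=-0.9207031, Δλ=2.7517297 rad; a=sin²(Δφ/2)+cosφ1·cosφ2·sin²(Δλ/2)=0.9219655898; c=2·atan2(√a, √(1-a))=2.575365970; dist=6371·c=16407.657 ≈ 16407.7 km; running total=65315.2 km
Leg 6 bearing: y=sinΔλ·cosφ2=0.36958665, x=cosφ1·sinφ2-sinφ1·cosφ2·cosΔλ=0.38882628; θ=atan2(y, x)=43.5468° ≈ 43.5°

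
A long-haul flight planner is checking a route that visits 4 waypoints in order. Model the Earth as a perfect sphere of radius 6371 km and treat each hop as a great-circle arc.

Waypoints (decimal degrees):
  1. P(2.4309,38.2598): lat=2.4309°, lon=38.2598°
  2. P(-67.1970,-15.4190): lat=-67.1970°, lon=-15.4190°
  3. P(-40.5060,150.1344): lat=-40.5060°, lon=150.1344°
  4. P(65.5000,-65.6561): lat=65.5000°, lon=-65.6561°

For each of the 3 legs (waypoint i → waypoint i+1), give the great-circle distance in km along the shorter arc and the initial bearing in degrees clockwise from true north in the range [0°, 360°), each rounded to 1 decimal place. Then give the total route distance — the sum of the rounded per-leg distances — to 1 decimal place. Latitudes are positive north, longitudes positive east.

Leg 1: φ1=0.0424272, φ2=-1.1728089, Δφ=-1.2152361, Δλ=-0.9368718 rad; a=sin²(Δφ/2)+cosφ1·cosφ2·sin²(Δλ/2)=0.4048738001; c=2·atan2(√a, √(1-a))=1.379377091; dist=6371·c=8788.011 ≈ 8788.0 km; running total=8788.0 km
Leg 1 bearing: y=sinΔλ·cosφ2=-0.31226375, x=cosφ1·sinφ2-sinφ1·cosφ2·cosΔλ=-0.93074990; θ=atan2(y, x)=-161.4536° <0 so +360° → 198.5464° ≈ 198.5°
Leg 2: φ1=-1.1728089, φ2=-0.7069631, Δφ=0.4658458, Δλ=2.8894519 rad; a=sin²(Δφ/2)+cosφ1·cosφ2·sin²(Δλ/2)=0.3432997309; c=2·atan2(√a, √(1-a))=1.252024458; dist=6371·c=7976.648 ≈ 7976.6 km; running total=16764.6 km
Leg 2 bearing: y=sinΔλ·cosφ2=0.18968727, x=cosφ1·sinφ2-sinφ1·cosφ2·cosΔλ=-0.93048312; θ=atan2(y, x)=168.4776° ≈ 168.5°
Leg 3: φ1=-0.7069631, φ2=1.1431907, Δφ=1.8501537, Δλ=-3.7662547 rad; a=sin²(Δφ/2)+cosφ1·cosφ2·sin²(Δλ/2)=0.9234048571; c=2·atan2(√a, √(1-a))=2.580754719; dist=6371·c=16441.988 ≈ 16442.0 km; running total=33206.6 km
Leg 3 bearing: y=sinΔλ·cosφ2=0.24252222, x=cosφ1·sinφ2-sinφ1·cosφ2·cosΔλ=0.47338808; θ=atan2(y, x)=27.1266° ≈ 27.1°

Leg 1: dist=8788.0 km, bearing=198.5°
Leg 2: dist=7976.6 km, bearing=168.5°
Leg 3: dist=16442.0 km, bearing=27.1°
Total: 33206.6 km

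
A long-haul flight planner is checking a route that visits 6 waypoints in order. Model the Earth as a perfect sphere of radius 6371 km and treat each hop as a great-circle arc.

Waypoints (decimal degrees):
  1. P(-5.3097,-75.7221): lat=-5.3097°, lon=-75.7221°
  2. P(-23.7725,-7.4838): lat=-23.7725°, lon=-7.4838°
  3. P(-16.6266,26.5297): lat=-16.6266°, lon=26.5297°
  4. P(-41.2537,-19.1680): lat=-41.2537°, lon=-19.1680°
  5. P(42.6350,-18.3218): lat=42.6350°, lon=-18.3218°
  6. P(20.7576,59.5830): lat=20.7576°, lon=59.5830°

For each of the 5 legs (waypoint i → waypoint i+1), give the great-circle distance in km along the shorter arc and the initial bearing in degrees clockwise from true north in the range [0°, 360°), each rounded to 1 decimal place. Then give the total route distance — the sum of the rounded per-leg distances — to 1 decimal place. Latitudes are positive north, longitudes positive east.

Leg 1: dist=7557.6 km, bearing=113.5°
Leg 2: dist=3627.9 km, bearing=83.8°
Leg 3: dist=5140.2 km, bearing=228.2°
Leg 4: dist=9328.4 km, bearing=0.6°
Leg 5: dist=7495.2 km, bearing=82.0°
Total: 33149.3 km

Leg 1: φ1=-0.0926717, φ2=-0.4149084, Δφ=-0.3222366, Δλ=1.1909830 rad; a=sin²(Δφ/2)+cosφ1·cosφ2·sin²(Δλ/2)=0.3124311850; c=2·atan2(√a, √(1-a))=1.186251084; dist=6371·c=7557.606 ≈ 7557.6 km; running total=7557.6 km
Leg 1 bearing: y=sinΔλ·cosφ2=0.84993381, x=cosφ1·sinφ2-sinφ1·cosφ2·cosΔλ=-0.36997874; θ=atan2(y, x)=113.5236° ≈ 113.5°
Leg 2: φ1=-0.4149084, φ2=-0.2901889, Δφ=0.1247195, Δλ=0.5936476 rad; a=sin²(Δφ/2)+cosφ1·cosφ2·sin²(Δλ/2)=0.0788991455; c=2·atan2(√a, √(1-a))=0.569442463; dist=6371·c=3627.918 ≈ 3627.9 km; running total=11185.5 km
Leg 2 bearing: y=sinΔλ·cosφ2=0.53600011, x=cosφ1·sinφ2-sinφ1·cosφ2·cosΔλ=0.05831089; θ=atan2(y, x)=83.7913° ≈ 83.8°
Leg 3: φ1=-0.2901889, φ2=-0.7200129, Δφ=-0.4298240, Δλ=-0.7975753 rad; a=sin²(Δφ/2)+cosφ1·cosφ2·sin²(Δλ/2)=0.1540955513; c=2·atan2(√a, √(1-a))=0.806805152; dist=6371·c=5140.156 ≈ 5140.2 km; running total=16325.7 km
Leg 3 bearing: y=sinΔλ·cosφ2=-0.53803473, x=cosφ1·sinφ2-sinφ1·cosφ2·cosΔλ=-0.48157977; θ=atan2(y, x)=-131.8308° <0 so +360° → 228.1692° ≈ 228.2°
Leg 4: φ1=-0.7200129, φ2=0.7441211, Δφ=1.4641340, Δλ=0.0147690 rad; a=sin²(Δφ/2)+cosφ1·cosφ2·sin²(Δλ/2)=0.4468000721; c=2·atan2(√a, √(1-a))=1.464194684; dist=6371·c=9328.384 ≈ 9328.4 km; running total=25654.1 km
Leg 4 bearing: y=sinΔλ·cosφ2=0.01086490, x=cosφ1·sinφ2-sinφ1·cosφ2·cosΔλ=0.99426406; θ=atan2(y, x)=0.6261° ≈ 0.6°
Leg 5: φ1=0.7441211, φ2=0.3622885, Δφ=-0.3818327, Δλ=1.3596953 rad; a=sin²(Δφ/2)+cosφ1·cosφ2·sin²(Δλ/2)=0.3078996543; c=2·atan2(√a, √(1-a))=1.176454416; dist=6371·c=7495.191 ≈ 7495.2 km; running total=33149.3 km
Leg 5 bearing: y=sinΔλ·cosφ2=0.91432999, x=cosφ1·sinφ2-sinφ1·cosφ2·cosΔλ=0.12802537; θ=atan2(y, x)=82.0292° ≈ 82.0°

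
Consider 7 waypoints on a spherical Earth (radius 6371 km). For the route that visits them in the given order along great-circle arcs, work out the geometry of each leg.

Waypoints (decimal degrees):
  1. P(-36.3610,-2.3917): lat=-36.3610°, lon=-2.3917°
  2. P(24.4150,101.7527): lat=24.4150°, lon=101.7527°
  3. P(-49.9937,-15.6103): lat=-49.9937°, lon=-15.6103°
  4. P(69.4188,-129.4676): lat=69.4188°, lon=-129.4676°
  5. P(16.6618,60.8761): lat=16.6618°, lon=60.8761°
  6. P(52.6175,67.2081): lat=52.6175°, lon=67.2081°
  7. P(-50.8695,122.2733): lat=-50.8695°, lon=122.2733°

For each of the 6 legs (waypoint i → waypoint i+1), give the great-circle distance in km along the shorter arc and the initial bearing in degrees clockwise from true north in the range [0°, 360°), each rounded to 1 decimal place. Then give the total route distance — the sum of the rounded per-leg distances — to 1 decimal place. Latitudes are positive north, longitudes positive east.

Leg 1: dist=12798.9 km, bearing=77.2°
Leg 2: dist=13993.9 km, bearing=224.8°
Leg 3: dist=16006.4 km, bearing=326.9°
Leg 4: dist=10408.4 km, bearing=350.1°
Leg 5: dist=4036.4 km, bearing=6.5°
Leg 6: dist=12608.3 km, bearing=145.7°
Total: 69852.3 km

Leg 1: φ1=-0.6346192, φ2=0.4261221, Δφ=1.0607413, Δλ=1.8176627 rad; a=sin²(Δφ/2)+cosφ1·cosφ2·sin²(Δλ/2)=0.7121245156; c=2·atan2(√a, √(1-a))=2.008928751; dist=6371·c=12798.885 ≈ 12798.9 km; running total=12798.9 km
Leg 1 bearing: y=sinΔλ·cosφ2=0.88296951, x=cosφ1·sinφ2-sinφ1·cosφ2·cosΔλ=0.20094180; θ=atan2(y, x)=77.1793° ≈ 77.2°
Leg 2: φ1=0.4261221, φ2=-0.8725547, Δφ=-1.2986768, Δλ=-2.0483708 rad; a=sin²(Δφ/2)+cosφ1·cosφ2·sin²(Δλ/2)=0.7928336873; c=2·atan2(√a, √(1-a))=2.196499498; dist=6371·c=13993.898 ≈ 13993.9 km; running total=26792.8 km
Leg 2 bearing: y=sinΔλ·cosφ2=-0.57094244, x=cosφ1·sinφ2-sinφ1·cosφ2·cosΔλ=-0.57534203; θ=atan2(y, x)=-135.2199° <0 so +360° → 224.7801° ≈ 224.8°
Leg 3: φ1=-0.8725547, φ2=1.2115866, Δφ=2.0841413, Δλ=-1.9871848 rad; a=sin²(Δφ/2)+cosφ1·cosφ2·sin²(Δλ/2)=0.9042450160; c=2·atan2(√a, √(1-a))=2.512378153; dist=6371·c=16006.361 ≈ 16006.4 km; running total=42799.2 km
Leg 3 bearing: y=sinΔλ·cosφ2=-0.32149785, x=cosφ1·sinφ2-sinφ1·cosφ2·cosΔλ=0.49293306; θ=atan2(y, x)=-33.1130° <0 so +360° → 326.8870° ≈ 326.9°
Leg 4: φ1=1.2115866, φ2=0.2908033, Δφ=-0.9207834, Δλ=3.3221243 rad; a=sin²(Δφ/2)+cosφ1·cosφ2·sin²(Δλ/2)=0.5314399789; c=2·atan2(√a, √(1-a))=1.633717795; dist=6371·c=10408.416 ≈ 10408.4 km; running total=53207.6 km
Leg 4 bearing: y=sinΔλ·cosφ2=-0.17201386, x=cosφ1·sinφ2-sinφ1·cosφ2·cosΔλ=0.98308562; θ=atan2(y, x)=-9.9248° <0 so +360° → 350.0752° ≈ 350.1°
Leg 5: φ1=0.2908033, φ2=0.9183486, Δφ=0.6275453, Δλ=0.1105142 rad; a=sin²(Δφ/2)+cosφ1·cosφ2·sin²(Δλ/2)=0.0970385412; c=2·atan2(√a, √(1-a))=0.633563580; dist=6371·c=4036.434 ≈ 4036.4 km; running total=57244.0 km
Leg 5 bearing: y=sinΔλ·cosφ2=0.06696037, x=cosφ1·sinφ2-sinφ1·cosφ2·cosΔλ=0.58822152; θ=atan2(y, x)=6.4943° ≈ 6.5°
Leg 6: φ1=0.9183486, φ2=-0.8878403, Δφ=-1.8061889, Δλ=0.9610690 rad; a=sin²(Δφ/2)+cosφ1·cosφ2·sin²(Δλ/2)=0.6984841706; c=2·atan2(√a, √(1-a))=1.979007740; dist=6371·c=12608.258 ≈ 12608.3 km; running total=69852.3 km
Leg 6 bearing: y=sinΔλ·cosφ2=0.51736928, x=cosφ1·sinφ2-sinφ1·cosφ2·cosΔλ=-0.75811949; θ=atan2(y, x)=145.6889° ≈ 145.7°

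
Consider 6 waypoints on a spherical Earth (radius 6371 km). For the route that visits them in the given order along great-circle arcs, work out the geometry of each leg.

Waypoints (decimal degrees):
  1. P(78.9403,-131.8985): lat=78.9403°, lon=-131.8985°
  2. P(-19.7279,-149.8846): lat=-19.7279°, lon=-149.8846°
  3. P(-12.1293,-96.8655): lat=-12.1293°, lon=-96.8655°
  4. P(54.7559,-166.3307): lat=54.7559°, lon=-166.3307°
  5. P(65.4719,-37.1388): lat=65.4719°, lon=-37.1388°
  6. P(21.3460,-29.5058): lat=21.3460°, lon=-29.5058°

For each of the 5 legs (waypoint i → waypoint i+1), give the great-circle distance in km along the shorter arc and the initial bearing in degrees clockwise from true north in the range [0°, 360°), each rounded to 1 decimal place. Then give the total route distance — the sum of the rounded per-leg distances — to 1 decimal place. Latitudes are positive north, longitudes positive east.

Leg 1: dist=11028.3 km, bearing=197.1°
Leg 2: dist=5710.1 km, bearing=89.9°
Leg 3: dist=9840.0 km, bearing=327.3°
Leg 4: dist=5974.3 km, bearing=23.5°
Leg 5: dist=4937.8 km, bearing=169.8°
Total: 37490.5 km

Leg 1: φ1=1.3777681, φ2=-0.3443168, Δφ=-1.7220850, Δλ=-0.3139167 rad; a=sin²(Δφ/2)+cosφ1·cosφ2·sin²(Δλ/2)=0.5797682392; c=2·atan2(√a, √(1-a))=1.731017426; dist=6371·c=11028.312 ≈ 11028.3 km; running total=11028.3 km
Leg 1 bearing: y=sinΔλ·cosφ2=-0.29066245, x=cosφ1·sinφ2-sinφ1·cosφ2·cosΔλ=-0.94343174; θ=atan2(y, x)=-162.8764° <0 so +360° → 197.1236° ≈ 197.1°
Leg 2: φ1=-0.3443168, φ2=-0.2116962, Δφ=0.1326206, Δλ=0.9253579 rad; a=sin²(Δφ/2)+cosφ1·cosφ2·sin²(Δλ/2)=0.1877364555; c=2·atan2(√a, √(1-a))=0.896270458; dist=6371·c=5710.139 ≈ 5710.1 km; running total=16738.4 km
Leg 2 bearing: y=sinΔλ·cosφ2=0.78100280, x=cosφ1·sinφ2-sinφ1·cosφ2·cosΔλ=0.00073605; θ=atan2(y, x)=89.9460° ≈ 89.9°
Leg 3: φ1=-0.2116962, φ2=0.9556707, Δφ=1.1673670, Δλ=-1.2123965 rad; a=sin²(Δφ/2)+cosφ1·cosφ2·sin²(Δλ/2)=0.4868517717; c=2·atan2(√a, √(1-a))=1.544496839; dist=6371·c=9839.989 ≈ 9840.0 km; running total=26578.4 km
Leg 3 bearing: y=sinΔλ·cosφ2=-0.54039423, x=cosφ1·sinφ2-sinφ1·cosφ2·cosΔλ=0.84100093; θ=atan2(y, x)=-32.7232° <0 so +360° → 327.2768° ≈ 327.3°
Leg 4: φ1=0.9556707, φ2=1.1427002, Δφ=0.1870295, Δλ=2.2548240 rad; a=sin²(Δφ/2)+cosφ1·cosφ2·sin²(Δλ/2)=0.2041915750; c=2·atan2(√a, √(1-a))=0.937733486; dist=6371·c=5974.300 ≈ 5974.3 km; running total=32552.7 km
Leg 4 bearing: y=sinΔλ·cosφ2=0.32174714, x=cosφ1·sinφ2-sinφ1·cosφ2·cosΔλ=0.73923493; θ=atan2(y, x)=23.5208° ≈ 23.5°
Leg 5: φ1=1.1427002, φ2=0.3725580, Δφ=-0.7701422, Δλ=0.1332210 rad; a=sin²(Δφ/2)+cosφ1·cosφ2·sin²(Δλ/2)=0.1428072390; c=2·atan2(√a, √(1-a))=0.775050751; dist=6371·c=4937.848 ≈ 4937.8 km; running total=37490.5 km
Leg 5 bearing: y=sinΔλ·cosφ2=0.12371522, x=cosφ1·sinφ2-sinφ1·cosφ2·cosΔλ=-0.68872917; θ=atan2(y, x)=169.8167° ≈ 169.8°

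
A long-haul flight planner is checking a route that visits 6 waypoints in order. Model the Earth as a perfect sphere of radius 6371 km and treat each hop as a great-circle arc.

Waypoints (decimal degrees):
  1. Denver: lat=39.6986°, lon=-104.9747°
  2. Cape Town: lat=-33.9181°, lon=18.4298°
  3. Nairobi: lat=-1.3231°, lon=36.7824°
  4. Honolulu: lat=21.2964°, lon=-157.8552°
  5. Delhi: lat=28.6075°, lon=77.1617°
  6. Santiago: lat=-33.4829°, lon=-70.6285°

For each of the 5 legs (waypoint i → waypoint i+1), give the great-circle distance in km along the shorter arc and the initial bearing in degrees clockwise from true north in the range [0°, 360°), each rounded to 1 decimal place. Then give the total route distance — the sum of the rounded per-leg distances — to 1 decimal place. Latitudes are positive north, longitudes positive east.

Leg 1: dist=15018.9 km, bearing=101.2°
Leg 2: dist=4096.5 km, bearing=31.7°
Leg 3: dist=17285.6 km, bearing=34.5°
Leg 4: dist=11915.9 km, bearing=311.2°
Leg 5: dist=16911.8 km, bearing=251.8°
Total: 65228.7 km

Leg 1: φ1=0.6928713, φ2=-0.5919825, Δφ=-1.2848538, Δλ=2.1538148 rad; a=sin²(Δφ/2)+cosφ1·cosφ2·sin²(Δλ/2)=0.8539720289; c=2·atan2(√a, √(1-a))=2.357379280; dist=6371·c=15018.863 ≈ 15018.9 km; running total=15018.9 km
Leg 1 bearing: y=sinΔλ·cosφ2=0.69275097, x=cosφ1·sinφ2-sinφ1·cosφ2·cosΔλ=-0.13751836; θ=atan2(y, x)=101.2279° ≈ 101.2°
Leg 2: φ1=-0.5919825, φ2=-0.0230925, Δφ=0.5688901, Δλ=0.3203133 rad; a=sin²(Δφ/2)+cosφ1·cosφ2·sin²(Δλ/2)=0.0998487187; c=2·atan2(√a, √(1-a))=0.642996668; dist=6371·c=4096.532 ≈ 4096.5 km; running total=19115.4 km
Leg 2 bearing: y=sinΔλ·cosφ2=0.31477999, x=cosφ1·sinφ2-sinφ1·cosφ2·cosΔλ=0.51032281; θ=atan2(y, x)=31.6673° ≈ 31.7°
Leg 3: φ1=-0.0230925, φ2=0.3716923, Δφ=0.3947848, Δλ=-3.3970670 rad; a=sin²(Δφ/2)+cosφ1·cosφ2·sin²(Δλ/2)=0.9548099134; c=2·atan2(√a, √(1-a))=2.713164364; dist=6371·c=17285.570 ≈ 17285.6 km; running total=36401.0 km
Leg 3 bearing: y=sinΔλ·cosφ2=0.23544820, x=cosφ1·sinφ2-sinφ1·cosφ2·cosΔλ=0.34228046; θ=atan2(y, x)=34.5233° ≈ 34.5°
Leg 4: φ1=0.3716923, φ2=0.4992951, Δφ=0.1276028, Δλ=4.1018187 rad; a=sin²(Δφ/2)+cosφ1·cosφ2·sin²(Δλ/2)=0.6475359654; c=2·atan2(√a, √(1-a))=1.870327127; dist=6371·c=11915.854 ≈ 11915.9 km; running total=48316.9 km
Leg 4 bearing: y=sinΔλ·cosφ2=-0.71929871, x=cosφ1·sinφ2-sinφ1·cosφ2·cosΔλ=0.62892123; θ=atan2(y, x)=-48.8351° <0 so +360° → 311.1649° ≈ 311.2°
Leg 5: φ1=0.4992951, φ2=-0.5843868, Δφ=-1.0836819, Δλ=-2.5794256 rad; a=sin²(Δφ/2)+cosφ1·cosφ2·sin²(Δλ/2)=0.9418465854; c=2·atan2(√a, √(1-a))=2.654490964; dist=6371·c=16911.762 ≈ 16911.8 km; running total=65228.7 km
Leg 5 bearing: y=sinΔλ·cosφ2=-0.44456644, x=cosφ1·sinφ2-sinφ1·cosφ2·cosΔλ=-0.14644815; θ=atan2(y, x)=-108.2328° <0 so +360° → 251.7672° ≈ 251.8°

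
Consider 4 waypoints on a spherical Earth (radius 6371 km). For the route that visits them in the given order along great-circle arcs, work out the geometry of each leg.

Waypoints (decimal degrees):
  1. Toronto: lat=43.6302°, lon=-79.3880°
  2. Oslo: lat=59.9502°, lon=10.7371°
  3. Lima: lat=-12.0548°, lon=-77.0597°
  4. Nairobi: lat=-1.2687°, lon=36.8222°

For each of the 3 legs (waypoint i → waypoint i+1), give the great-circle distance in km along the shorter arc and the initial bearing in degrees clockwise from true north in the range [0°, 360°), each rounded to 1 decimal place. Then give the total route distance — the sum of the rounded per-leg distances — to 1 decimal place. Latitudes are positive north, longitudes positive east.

Leg 1: dist=5935.9 km, bearing=38.6°
Leg 2: dist=11043.9 km, bearing=262.0°
Leg 3: dist=12568.3 km, bearing=96.6°
Total: 29548.1 km

Leg 1: φ1=0.7614906, φ2=1.0463284, Δφ=0.2848377, Δλ=1.5729797 rad; a=sin²(Δφ/2)+cosφ1·cosφ2·sin²(Δλ/2)=0.2017664691; c=2·atan2(√a, √(1-a))=0.931704116; dist=6371·c=5935.887 ≈ 5935.9 km; running total=5935.9 km
Leg 1 bearing: y=sinΔλ·cosφ2=0.50075134, x=cosφ1·sinφ2-sinφ1·cosφ2·cosΔλ=0.62727596; θ=atan2(y, x)=38.6002° ≈ 38.6°
Leg 2: φ1=1.0463284, φ2=-0.2103960, Δφ=-1.2567243, Δλ=-1.5323432 rad; a=sin²(Δφ/2)+cosφ1·cosφ2·sin²(Δλ/2)=0.5809749332; c=2·atan2(√a, √(1-a))=1.733462612; dist=6371·c=11043.890 ≈ 11043.9 km; running total=16979.8 km
Leg 2 bearing: y=sinΔλ·cosφ2=-0.97722537, x=cosφ1·sinφ2-sinφ1·cosφ2·cosΔλ=-0.13712336; θ=atan2(y, x)=-97.9875° <0 so +360° → 262.0125° ≈ 262.0°
Leg 3: φ1=-0.2103960, φ2=-0.0221430, Δφ=0.1882530, Δλ=1.9876141 rad; a=sin²(Δφ/2)+cosφ1·cosφ2·sin²(Δλ/2)=0.6956019377; c=2·atan2(√a, √(1-a))=1.972735684; dist=6371·c=12568.299 ≈ 12568.3 km; running total=29548.1 km
Leg 3 bearing: y=sinΔλ·cosφ2=0.91415774, x=cosφ1·sinφ2-sinφ1·cosφ2·cosΔλ=-0.10618454; θ=atan2(y, x)=96.6255° ≈ 96.6°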